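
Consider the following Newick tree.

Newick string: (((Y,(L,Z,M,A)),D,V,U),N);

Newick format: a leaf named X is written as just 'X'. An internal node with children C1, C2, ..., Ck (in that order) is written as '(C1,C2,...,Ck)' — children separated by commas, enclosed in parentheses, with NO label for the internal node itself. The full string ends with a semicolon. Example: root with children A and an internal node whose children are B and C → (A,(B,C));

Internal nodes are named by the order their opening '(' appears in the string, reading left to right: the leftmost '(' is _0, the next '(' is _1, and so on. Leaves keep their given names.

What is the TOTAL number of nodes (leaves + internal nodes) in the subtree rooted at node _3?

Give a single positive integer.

Newick: (((Y,(L,Z,M,A)),D,V,U),N);
Locate _3: it is the '(' at position 5 (the 4th '(' reading left to right).
Query: subtree rooted at _3
_3: subtree_size = 1 + 4
  L: subtree_size = 1 + 0
  Z: subtree_size = 1 + 0
  M: subtree_size = 1 + 0
  A: subtree_size = 1 + 0
Total subtree size of _3: 5

Answer: 5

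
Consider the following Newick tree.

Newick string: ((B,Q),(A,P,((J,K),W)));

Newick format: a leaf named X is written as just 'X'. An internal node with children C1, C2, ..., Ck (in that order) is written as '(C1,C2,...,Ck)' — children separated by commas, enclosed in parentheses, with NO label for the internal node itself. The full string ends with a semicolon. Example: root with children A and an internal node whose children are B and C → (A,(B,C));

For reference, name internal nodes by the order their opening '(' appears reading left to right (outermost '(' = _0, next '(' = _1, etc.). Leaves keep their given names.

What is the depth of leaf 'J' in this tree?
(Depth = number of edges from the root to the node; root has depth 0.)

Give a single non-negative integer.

Newick: ((B,Q),(A,P,((J,K),W)));
Naming internals by '(' encounter order: outermost '(' = _0, next = _1, ...
Query node: J
Path from root: _0 -> _2 -> _3 -> _4 -> J
Depth of J: 4 (number of edges from root)

Answer: 4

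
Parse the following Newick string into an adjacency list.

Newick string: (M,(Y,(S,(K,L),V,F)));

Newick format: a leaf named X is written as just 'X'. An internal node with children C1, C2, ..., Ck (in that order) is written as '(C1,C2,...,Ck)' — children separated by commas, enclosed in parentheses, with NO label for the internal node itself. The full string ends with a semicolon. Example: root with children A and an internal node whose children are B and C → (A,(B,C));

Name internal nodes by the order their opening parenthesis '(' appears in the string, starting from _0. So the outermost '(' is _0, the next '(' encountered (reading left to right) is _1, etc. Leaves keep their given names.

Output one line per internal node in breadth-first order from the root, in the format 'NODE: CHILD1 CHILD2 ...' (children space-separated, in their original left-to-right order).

Input: (M,(Y,(S,(K,L),V,F)));
Scanning left-to-right, naming '(' by encounter order:
  pos 0: '(' -> open internal node _0 (depth 1)
  pos 3: '(' -> open internal node _1 (depth 2)
  pos 6: '(' -> open internal node _2 (depth 3)
  pos 9: '(' -> open internal node _3 (depth 4)
  pos 13: ')' -> close internal node _3 (now at depth 3)
  pos 18: ')' -> close internal node _2 (now at depth 2)
  pos 19: ')' -> close internal node _1 (now at depth 1)
  pos 20: ')' -> close internal node _0 (now at depth 0)
Total internal nodes: 4
BFS adjacency from root:
  _0: M _1
  _1: Y _2
  _2: S _3 V F
  _3: K L

Answer: _0: M _1
_1: Y _2
_2: S _3 V F
_3: K L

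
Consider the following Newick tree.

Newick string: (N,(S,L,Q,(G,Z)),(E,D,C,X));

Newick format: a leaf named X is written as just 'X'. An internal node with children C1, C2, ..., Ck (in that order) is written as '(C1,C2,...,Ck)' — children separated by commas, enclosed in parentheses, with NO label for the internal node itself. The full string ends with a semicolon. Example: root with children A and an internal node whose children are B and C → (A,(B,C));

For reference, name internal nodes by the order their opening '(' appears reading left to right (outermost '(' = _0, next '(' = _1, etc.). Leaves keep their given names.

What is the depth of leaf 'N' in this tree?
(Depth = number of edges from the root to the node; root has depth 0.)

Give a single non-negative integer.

Answer: 1

Derivation:
Newick: (N,(S,L,Q,(G,Z)),(E,D,C,X));
Naming internals by '(' encounter order: outermost '(' = _0, next = _1, ...
Query node: N
Path from root: _0 -> N
Depth of N: 1 (number of edges from root)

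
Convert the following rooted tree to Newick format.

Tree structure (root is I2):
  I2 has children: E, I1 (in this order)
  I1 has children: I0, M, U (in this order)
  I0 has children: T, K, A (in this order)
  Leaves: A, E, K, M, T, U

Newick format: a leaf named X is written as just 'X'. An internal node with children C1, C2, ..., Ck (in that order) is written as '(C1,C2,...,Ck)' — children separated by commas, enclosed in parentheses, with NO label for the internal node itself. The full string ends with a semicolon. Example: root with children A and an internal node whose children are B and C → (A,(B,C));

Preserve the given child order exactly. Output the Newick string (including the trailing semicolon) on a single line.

internal I2 with children ['E', 'I1']
  leaf 'E' → 'E'
  internal I1 with children ['I0', 'M', 'U']
    internal I0 with children ['T', 'K', 'A']
      leaf 'T' → 'T'
      leaf 'K' → 'K'
      leaf 'A' → 'A'
    → '(T,K,A)'
    leaf 'M' → 'M'
    leaf 'U' → 'U'
  → '((T,K,A),M,U)'
→ '(E,((T,K,A),M,U))'
Final: (E,((T,K,A),M,U));

Answer: (E,((T,K,A),M,U));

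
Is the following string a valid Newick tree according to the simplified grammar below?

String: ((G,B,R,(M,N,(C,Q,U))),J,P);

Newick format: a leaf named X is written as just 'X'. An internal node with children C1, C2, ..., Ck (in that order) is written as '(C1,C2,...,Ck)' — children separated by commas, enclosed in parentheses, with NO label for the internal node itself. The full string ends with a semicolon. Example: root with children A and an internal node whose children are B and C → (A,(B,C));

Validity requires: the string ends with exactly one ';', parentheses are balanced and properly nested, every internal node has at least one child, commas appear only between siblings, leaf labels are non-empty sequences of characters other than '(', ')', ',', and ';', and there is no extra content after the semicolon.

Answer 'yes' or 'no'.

Input: ((G,B,R,(M,N,(C,Q,U))),J,P);
Paren balance: 4 '(' vs 4 ')' OK
Ends with single ';': True
Full parse: OK
Valid: True

Answer: yes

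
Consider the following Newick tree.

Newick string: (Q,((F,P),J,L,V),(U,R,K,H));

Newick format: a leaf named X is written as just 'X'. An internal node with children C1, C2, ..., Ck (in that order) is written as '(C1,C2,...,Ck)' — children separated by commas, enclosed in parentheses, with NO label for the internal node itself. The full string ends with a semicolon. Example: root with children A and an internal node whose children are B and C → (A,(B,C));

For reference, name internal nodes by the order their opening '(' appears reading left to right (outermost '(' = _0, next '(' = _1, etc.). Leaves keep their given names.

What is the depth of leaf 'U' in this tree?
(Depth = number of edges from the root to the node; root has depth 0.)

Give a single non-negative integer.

Answer: 2

Derivation:
Newick: (Q,((F,P),J,L,V),(U,R,K,H));
Naming internals by '(' encounter order: outermost '(' = _0, next = _1, ...
Query node: U
Path from root: _0 -> _3 -> U
Depth of U: 2 (number of edges from root)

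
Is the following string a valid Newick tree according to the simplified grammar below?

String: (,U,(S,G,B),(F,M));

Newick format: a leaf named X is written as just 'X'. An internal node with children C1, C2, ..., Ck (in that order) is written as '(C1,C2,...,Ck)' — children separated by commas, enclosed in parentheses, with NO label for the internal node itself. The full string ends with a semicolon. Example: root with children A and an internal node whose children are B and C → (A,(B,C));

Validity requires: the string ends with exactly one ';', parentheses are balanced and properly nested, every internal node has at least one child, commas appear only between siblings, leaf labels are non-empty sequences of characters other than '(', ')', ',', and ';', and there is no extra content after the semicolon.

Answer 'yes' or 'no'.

Answer: no

Derivation:
Input: (,U,(S,G,B),(F,M));
Paren balance: 3 '(' vs 3 ')' OK
Ends with single ';': True
Full parse: FAILS (empty leaf label at pos 1)
Valid: False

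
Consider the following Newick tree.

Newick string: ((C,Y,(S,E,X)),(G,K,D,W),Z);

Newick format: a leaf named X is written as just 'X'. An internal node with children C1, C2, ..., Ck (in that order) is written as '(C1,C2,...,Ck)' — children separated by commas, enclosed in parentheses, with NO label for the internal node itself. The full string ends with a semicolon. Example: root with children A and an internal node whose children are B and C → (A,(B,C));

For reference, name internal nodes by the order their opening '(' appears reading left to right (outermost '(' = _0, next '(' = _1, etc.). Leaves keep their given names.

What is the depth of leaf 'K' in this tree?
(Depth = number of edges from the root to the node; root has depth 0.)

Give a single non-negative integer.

Answer: 2

Derivation:
Newick: ((C,Y,(S,E,X)),(G,K,D,W),Z);
Naming internals by '(' encounter order: outermost '(' = _0, next = _1, ...
Query node: K
Path from root: _0 -> _3 -> K
Depth of K: 2 (number of edges from root)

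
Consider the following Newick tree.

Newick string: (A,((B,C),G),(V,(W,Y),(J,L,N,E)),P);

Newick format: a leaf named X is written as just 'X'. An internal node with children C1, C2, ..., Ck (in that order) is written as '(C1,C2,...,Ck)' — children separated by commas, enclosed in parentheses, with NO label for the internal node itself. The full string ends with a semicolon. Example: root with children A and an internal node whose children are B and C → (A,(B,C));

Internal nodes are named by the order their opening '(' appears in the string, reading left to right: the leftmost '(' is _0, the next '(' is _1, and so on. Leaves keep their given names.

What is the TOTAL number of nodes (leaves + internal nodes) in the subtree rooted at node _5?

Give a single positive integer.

Answer: 5

Derivation:
Newick: (A,((B,C),G),(V,(W,Y),(J,L,N,E)),P);
Locate _5: it is the '(' at position 22 (the 6th '(' reading left to right).
Query: subtree rooted at _5
_5: subtree_size = 1 + 4
  J: subtree_size = 1 + 0
  L: subtree_size = 1 + 0
  N: subtree_size = 1 + 0
  E: subtree_size = 1 + 0
Total subtree size of _5: 5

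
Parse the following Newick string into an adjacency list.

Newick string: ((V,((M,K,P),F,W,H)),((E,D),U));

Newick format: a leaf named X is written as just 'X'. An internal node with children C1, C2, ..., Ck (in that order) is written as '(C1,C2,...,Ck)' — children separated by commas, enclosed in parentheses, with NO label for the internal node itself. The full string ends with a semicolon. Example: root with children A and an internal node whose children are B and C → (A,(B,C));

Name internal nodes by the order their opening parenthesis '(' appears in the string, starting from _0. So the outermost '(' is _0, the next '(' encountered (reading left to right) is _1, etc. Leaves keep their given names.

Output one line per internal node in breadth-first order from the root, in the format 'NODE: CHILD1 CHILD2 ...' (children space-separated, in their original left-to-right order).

Input: ((V,((M,K,P),F,W,H)),((E,D),U));
Scanning left-to-right, naming '(' by encounter order:
  pos 0: '(' -> open internal node _0 (depth 1)
  pos 1: '(' -> open internal node _1 (depth 2)
  pos 4: '(' -> open internal node _2 (depth 3)
  pos 5: '(' -> open internal node _3 (depth 4)
  pos 11: ')' -> close internal node _3 (now at depth 3)
  pos 18: ')' -> close internal node _2 (now at depth 2)
  pos 19: ')' -> close internal node _1 (now at depth 1)
  pos 21: '(' -> open internal node _4 (depth 2)
  pos 22: '(' -> open internal node _5 (depth 3)
  pos 26: ')' -> close internal node _5 (now at depth 2)
  pos 29: ')' -> close internal node _4 (now at depth 1)
  pos 30: ')' -> close internal node _0 (now at depth 0)
Total internal nodes: 6
BFS adjacency from root:
  _0: _1 _4
  _1: V _2
  _4: _5 U
  _2: _3 F W H
  _5: E D
  _3: M K P

Answer: _0: _1 _4
_1: V _2
_4: _5 U
_2: _3 F W H
_5: E D
_3: M K P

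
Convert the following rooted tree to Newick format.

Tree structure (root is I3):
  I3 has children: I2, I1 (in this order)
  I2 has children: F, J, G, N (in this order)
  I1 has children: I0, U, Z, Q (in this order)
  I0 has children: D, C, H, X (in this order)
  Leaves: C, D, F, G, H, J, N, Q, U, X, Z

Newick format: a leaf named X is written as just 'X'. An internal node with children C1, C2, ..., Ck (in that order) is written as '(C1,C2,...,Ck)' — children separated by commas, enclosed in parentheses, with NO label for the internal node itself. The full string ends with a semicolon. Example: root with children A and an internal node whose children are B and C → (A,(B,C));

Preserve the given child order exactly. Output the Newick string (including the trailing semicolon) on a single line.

internal I3 with children ['I2', 'I1']
  internal I2 with children ['F', 'J', 'G', 'N']
    leaf 'F' → 'F'
    leaf 'J' → 'J'
    leaf 'G' → 'G'
    leaf 'N' → 'N'
  → '(F,J,G,N)'
  internal I1 with children ['I0', 'U', 'Z', 'Q']
    internal I0 with children ['D', 'C', 'H', 'X']
      leaf 'D' → 'D'
      leaf 'C' → 'C'
      leaf 'H' → 'H'
      leaf 'X' → 'X'
    → '(D,C,H,X)'
    leaf 'U' → 'U'
    leaf 'Z' → 'Z'
    leaf 'Q' → 'Q'
  → '((D,C,H,X),U,Z,Q)'
→ '((F,J,G,N),((D,C,H,X),U,Z,Q))'
Final: ((F,J,G,N),((D,C,H,X),U,Z,Q));

Answer: ((F,J,G,N),((D,C,H,X),U,Z,Q));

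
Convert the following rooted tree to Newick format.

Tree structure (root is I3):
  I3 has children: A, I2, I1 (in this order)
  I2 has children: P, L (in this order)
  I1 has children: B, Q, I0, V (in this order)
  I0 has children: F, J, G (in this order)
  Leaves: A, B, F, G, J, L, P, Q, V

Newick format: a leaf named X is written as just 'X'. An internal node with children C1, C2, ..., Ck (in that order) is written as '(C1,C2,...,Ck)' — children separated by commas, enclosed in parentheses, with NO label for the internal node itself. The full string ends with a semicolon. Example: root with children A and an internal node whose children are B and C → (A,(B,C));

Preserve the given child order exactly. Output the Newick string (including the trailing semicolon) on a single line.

internal I3 with children ['A', 'I2', 'I1']
  leaf 'A' → 'A'
  internal I2 with children ['P', 'L']
    leaf 'P' → 'P'
    leaf 'L' → 'L'
  → '(P,L)'
  internal I1 with children ['B', 'Q', 'I0', 'V']
    leaf 'B' → 'B'
    leaf 'Q' → 'Q'
    internal I0 with children ['F', 'J', 'G']
      leaf 'F' → 'F'
      leaf 'J' → 'J'
      leaf 'G' → 'G'
    → '(F,J,G)'
    leaf 'V' → 'V'
  → '(B,Q,(F,J,G),V)'
→ '(A,(P,L),(B,Q,(F,J,G),V))'
Final: (A,(P,L),(B,Q,(F,J,G),V));

Answer: (A,(P,L),(B,Q,(F,J,G),V));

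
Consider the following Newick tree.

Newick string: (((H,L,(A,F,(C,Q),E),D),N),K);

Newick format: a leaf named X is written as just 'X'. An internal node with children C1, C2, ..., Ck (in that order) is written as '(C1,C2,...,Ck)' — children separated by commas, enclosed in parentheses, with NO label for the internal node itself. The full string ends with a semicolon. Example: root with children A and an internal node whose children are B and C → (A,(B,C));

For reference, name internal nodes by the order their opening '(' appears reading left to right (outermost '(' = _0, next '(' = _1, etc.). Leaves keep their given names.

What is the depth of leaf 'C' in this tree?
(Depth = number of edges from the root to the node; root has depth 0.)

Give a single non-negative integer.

Newick: (((H,L,(A,F,(C,Q),E),D),N),K);
Naming internals by '(' encounter order: outermost '(' = _0, next = _1, ...
Query node: C
Path from root: _0 -> _1 -> _2 -> _3 -> _4 -> C
Depth of C: 5 (number of edges from root)

Answer: 5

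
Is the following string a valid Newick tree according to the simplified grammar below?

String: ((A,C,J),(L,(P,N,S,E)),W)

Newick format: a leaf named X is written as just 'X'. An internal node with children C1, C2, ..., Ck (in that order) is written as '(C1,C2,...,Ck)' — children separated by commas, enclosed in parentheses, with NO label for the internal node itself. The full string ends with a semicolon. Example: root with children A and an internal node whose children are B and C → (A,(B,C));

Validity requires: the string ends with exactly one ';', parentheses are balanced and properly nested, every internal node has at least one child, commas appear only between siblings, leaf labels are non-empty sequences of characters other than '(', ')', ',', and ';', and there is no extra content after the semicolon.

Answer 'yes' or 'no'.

Input: ((A,C,J),(L,(P,N,S,E)),W)
Paren balance: 4 '(' vs 4 ')' OK
Ends with single ';': False
Full parse: FAILS (must end with ;)
Valid: False

Answer: no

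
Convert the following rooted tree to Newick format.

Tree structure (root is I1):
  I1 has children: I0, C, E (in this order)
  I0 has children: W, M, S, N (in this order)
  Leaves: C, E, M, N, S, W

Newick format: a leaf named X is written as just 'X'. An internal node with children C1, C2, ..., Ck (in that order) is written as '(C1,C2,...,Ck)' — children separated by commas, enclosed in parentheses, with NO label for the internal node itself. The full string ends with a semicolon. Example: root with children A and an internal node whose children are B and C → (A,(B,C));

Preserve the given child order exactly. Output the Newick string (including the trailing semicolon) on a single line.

Answer: ((W,M,S,N),C,E);

Derivation:
internal I1 with children ['I0', 'C', 'E']
  internal I0 with children ['W', 'M', 'S', 'N']
    leaf 'W' → 'W'
    leaf 'M' → 'M'
    leaf 'S' → 'S'
    leaf 'N' → 'N'
  → '(W,M,S,N)'
  leaf 'C' → 'C'
  leaf 'E' → 'E'
→ '((W,M,S,N),C,E)'
Final: ((W,M,S,N),C,E);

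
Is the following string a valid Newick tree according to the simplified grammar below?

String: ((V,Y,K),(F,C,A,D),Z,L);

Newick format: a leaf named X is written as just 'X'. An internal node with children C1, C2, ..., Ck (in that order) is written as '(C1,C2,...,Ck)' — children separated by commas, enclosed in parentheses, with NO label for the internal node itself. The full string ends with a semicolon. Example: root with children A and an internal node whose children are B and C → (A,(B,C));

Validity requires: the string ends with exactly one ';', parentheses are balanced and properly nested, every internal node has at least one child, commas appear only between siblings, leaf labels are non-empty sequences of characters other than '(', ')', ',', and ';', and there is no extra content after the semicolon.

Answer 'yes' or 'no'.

Input: ((V,Y,K),(F,C,A,D),Z,L);
Paren balance: 3 '(' vs 3 ')' OK
Ends with single ';': True
Full parse: OK
Valid: True

Answer: yes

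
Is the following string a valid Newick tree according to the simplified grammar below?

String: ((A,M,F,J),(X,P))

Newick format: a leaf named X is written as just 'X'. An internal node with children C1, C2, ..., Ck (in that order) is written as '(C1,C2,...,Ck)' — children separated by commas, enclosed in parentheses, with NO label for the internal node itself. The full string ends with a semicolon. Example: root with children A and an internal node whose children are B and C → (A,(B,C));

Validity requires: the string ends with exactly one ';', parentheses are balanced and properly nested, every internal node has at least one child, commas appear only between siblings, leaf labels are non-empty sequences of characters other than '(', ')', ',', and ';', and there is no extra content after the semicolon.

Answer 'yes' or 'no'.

Input: ((A,M,F,J),(X,P))
Paren balance: 3 '(' vs 3 ')' OK
Ends with single ';': False
Full parse: FAILS (must end with ;)
Valid: False

Answer: no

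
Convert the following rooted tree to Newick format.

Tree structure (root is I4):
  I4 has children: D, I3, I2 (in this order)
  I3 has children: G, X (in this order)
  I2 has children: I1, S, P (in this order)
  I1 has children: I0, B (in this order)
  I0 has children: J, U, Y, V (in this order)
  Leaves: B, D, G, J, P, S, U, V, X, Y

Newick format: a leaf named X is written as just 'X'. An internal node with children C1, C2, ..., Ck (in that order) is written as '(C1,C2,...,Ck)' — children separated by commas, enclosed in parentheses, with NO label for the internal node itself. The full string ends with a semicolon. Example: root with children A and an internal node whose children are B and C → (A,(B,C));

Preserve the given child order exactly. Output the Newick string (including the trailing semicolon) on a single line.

internal I4 with children ['D', 'I3', 'I2']
  leaf 'D' → 'D'
  internal I3 with children ['G', 'X']
    leaf 'G' → 'G'
    leaf 'X' → 'X'
  → '(G,X)'
  internal I2 with children ['I1', 'S', 'P']
    internal I1 with children ['I0', 'B']
      internal I0 with children ['J', 'U', 'Y', 'V']
        leaf 'J' → 'J'
        leaf 'U' → 'U'
        leaf 'Y' → 'Y'
        leaf 'V' → 'V'
      → '(J,U,Y,V)'
      leaf 'B' → 'B'
    → '((J,U,Y,V),B)'
    leaf 'S' → 'S'
    leaf 'P' → 'P'
  → '(((J,U,Y,V),B),S,P)'
→ '(D,(G,X),(((J,U,Y,V),B),S,P))'
Final: (D,(G,X),(((J,U,Y,V),B),S,P));

Answer: (D,(G,X),(((J,U,Y,V),B),S,P));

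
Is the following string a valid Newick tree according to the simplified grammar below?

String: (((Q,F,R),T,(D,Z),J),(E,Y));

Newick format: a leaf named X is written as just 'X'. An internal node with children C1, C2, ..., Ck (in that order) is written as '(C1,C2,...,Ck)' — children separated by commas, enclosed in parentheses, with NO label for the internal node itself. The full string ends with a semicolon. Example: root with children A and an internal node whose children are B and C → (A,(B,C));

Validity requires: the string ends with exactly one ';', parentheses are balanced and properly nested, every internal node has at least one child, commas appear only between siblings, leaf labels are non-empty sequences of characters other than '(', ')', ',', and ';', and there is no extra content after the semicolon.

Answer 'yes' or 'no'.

Input: (((Q,F,R),T,(D,Z),J),(E,Y));
Paren balance: 5 '(' vs 5 ')' OK
Ends with single ';': True
Full parse: OK
Valid: True

Answer: yes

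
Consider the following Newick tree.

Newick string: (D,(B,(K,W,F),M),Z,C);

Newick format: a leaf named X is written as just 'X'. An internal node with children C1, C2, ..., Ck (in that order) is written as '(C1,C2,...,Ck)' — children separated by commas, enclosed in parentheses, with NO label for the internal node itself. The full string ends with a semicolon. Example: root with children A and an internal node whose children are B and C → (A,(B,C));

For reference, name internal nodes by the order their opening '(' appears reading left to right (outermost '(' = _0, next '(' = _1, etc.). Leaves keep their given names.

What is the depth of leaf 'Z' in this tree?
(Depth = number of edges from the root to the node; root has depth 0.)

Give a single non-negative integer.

Newick: (D,(B,(K,W,F),M),Z,C);
Naming internals by '(' encounter order: outermost '(' = _0, next = _1, ...
Query node: Z
Path from root: _0 -> Z
Depth of Z: 1 (number of edges from root)

Answer: 1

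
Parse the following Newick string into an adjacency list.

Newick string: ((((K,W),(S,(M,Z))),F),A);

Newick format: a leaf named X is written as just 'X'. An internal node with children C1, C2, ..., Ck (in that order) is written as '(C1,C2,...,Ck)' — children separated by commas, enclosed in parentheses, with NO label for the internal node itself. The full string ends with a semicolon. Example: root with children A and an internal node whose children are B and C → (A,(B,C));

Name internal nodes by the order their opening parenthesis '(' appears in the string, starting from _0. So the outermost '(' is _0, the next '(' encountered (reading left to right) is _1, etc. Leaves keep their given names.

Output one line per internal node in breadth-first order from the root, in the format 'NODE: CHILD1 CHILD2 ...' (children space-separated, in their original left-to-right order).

Input: ((((K,W),(S,(M,Z))),F),A);
Scanning left-to-right, naming '(' by encounter order:
  pos 0: '(' -> open internal node _0 (depth 1)
  pos 1: '(' -> open internal node _1 (depth 2)
  pos 2: '(' -> open internal node _2 (depth 3)
  pos 3: '(' -> open internal node _3 (depth 4)
  pos 7: ')' -> close internal node _3 (now at depth 3)
  pos 9: '(' -> open internal node _4 (depth 4)
  pos 12: '(' -> open internal node _5 (depth 5)
  pos 16: ')' -> close internal node _5 (now at depth 4)
  pos 17: ')' -> close internal node _4 (now at depth 3)
  pos 18: ')' -> close internal node _2 (now at depth 2)
  pos 21: ')' -> close internal node _1 (now at depth 1)
  pos 24: ')' -> close internal node _0 (now at depth 0)
Total internal nodes: 6
BFS adjacency from root:
  _0: _1 A
  _1: _2 F
  _2: _3 _4
  _3: K W
  _4: S _5
  _5: M Z

Answer: _0: _1 A
_1: _2 F
_2: _3 _4
_3: K W
_4: S _5
_5: M Z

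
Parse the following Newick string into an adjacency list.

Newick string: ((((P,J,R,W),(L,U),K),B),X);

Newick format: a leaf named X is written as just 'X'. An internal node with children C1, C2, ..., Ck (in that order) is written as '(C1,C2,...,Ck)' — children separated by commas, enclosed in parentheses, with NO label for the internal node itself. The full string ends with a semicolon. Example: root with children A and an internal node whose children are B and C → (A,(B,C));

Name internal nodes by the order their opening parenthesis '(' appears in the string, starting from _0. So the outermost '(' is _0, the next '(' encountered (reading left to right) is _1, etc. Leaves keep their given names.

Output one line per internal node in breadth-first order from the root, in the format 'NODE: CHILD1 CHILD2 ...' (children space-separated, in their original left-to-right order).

Answer: _0: _1 X
_1: _2 B
_2: _3 _4 K
_3: P J R W
_4: L U

Derivation:
Input: ((((P,J,R,W),(L,U),K),B),X);
Scanning left-to-right, naming '(' by encounter order:
  pos 0: '(' -> open internal node _0 (depth 1)
  pos 1: '(' -> open internal node _1 (depth 2)
  pos 2: '(' -> open internal node _2 (depth 3)
  pos 3: '(' -> open internal node _3 (depth 4)
  pos 11: ')' -> close internal node _3 (now at depth 3)
  pos 13: '(' -> open internal node _4 (depth 4)
  pos 17: ')' -> close internal node _4 (now at depth 3)
  pos 20: ')' -> close internal node _2 (now at depth 2)
  pos 23: ')' -> close internal node _1 (now at depth 1)
  pos 26: ')' -> close internal node _0 (now at depth 0)
Total internal nodes: 5
BFS adjacency from root:
  _0: _1 X
  _1: _2 B
  _2: _3 _4 K
  _3: P J R W
  _4: L U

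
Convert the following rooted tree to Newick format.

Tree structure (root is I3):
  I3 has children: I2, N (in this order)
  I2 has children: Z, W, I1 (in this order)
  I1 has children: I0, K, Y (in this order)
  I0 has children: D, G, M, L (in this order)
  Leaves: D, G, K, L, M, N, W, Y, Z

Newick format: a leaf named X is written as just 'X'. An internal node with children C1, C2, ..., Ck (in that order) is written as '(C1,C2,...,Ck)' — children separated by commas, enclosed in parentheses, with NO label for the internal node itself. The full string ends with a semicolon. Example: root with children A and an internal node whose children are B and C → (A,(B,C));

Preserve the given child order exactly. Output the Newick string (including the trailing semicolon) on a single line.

Answer: ((Z,W,((D,G,M,L),K,Y)),N);

Derivation:
internal I3 with children ['I2', 'N']
  internal I2 with children ['Z', 'W', 'I1']
    leaf 'Z' → 'Z'
    leaf 'W' → 'W'
    internal I1 with children ['I0', 'K', 'Y']
      internal I0 with children ['D', 'G', 'M', 'L']
        leaf 'D' → 'D'
        leaf 'G' → 'G'
        leaf 'M' → 'M'
        leaf 'L' → 'L'
      → '(D,G,M,L)'
      leaf 'K' → 'K'
      leaf 'Y' → 'Y'
    → '((D,G,M,L),K,Y)'
  → '(Z,W,((D,G,M,L),K,Y))'
  leaf 'N' → 'N'
→ '((Z,W,((D,G,M,L),K,Y)),N)'
Final: ((Z,W,((D,G,M,L),K,Y)),N);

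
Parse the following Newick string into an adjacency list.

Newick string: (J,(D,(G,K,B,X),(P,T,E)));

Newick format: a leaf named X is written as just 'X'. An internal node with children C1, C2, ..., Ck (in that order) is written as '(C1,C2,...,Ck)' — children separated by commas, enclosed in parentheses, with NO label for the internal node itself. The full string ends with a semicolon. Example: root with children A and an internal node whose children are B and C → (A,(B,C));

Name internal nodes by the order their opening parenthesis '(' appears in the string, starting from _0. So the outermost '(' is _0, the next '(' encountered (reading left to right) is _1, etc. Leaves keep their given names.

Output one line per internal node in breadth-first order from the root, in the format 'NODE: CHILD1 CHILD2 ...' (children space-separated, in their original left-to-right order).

Input: (J,(D,(G,K,B,X),(P,T,E)));
Scanning left-to-right, naming '(' by encounter order:
  pos 0: '(' -> open internal node _0 (depth 1)
  pos 3: '(' -> open internal node _1 (depth 2)
  pos 6: '(' -> open internal node _2 (depth 3)
  pos 14: ')' -> close internal node _2 (now at depth 2)
  pos 16: '(' -> open internal node _3 (depth 3)
  pos 22: ')' -> close internal node _3 (now at depth 2)
  pos 23: ')' -> close internal node _1 (now at depth 1)
  pos 24: ')' -> close internal node _0 (now at depth 0)
Total internal nodes: 4
BFS adjacency from root:
  _0: J _1
  _1: D _2 _3
  _2: G K B X
  _3: P T E

Answer: _0: J _1
_1: D _2 _3
_2: G K B X
_3: P T E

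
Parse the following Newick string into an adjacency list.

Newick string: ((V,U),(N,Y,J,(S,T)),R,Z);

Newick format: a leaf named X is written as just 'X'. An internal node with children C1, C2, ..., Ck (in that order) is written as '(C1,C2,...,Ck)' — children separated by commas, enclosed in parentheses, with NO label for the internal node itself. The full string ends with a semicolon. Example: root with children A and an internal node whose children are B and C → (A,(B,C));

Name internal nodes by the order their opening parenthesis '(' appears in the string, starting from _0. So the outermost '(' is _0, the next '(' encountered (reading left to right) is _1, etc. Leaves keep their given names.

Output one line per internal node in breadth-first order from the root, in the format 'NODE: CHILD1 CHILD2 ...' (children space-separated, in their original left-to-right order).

Input: ((V,U),(N,Y,J,(S,T)),R,Z);
Scanning left-to-right, naming '(' by encounter order:
  pos 0: '(' -> open internal node _0 (depth 1)
  pos 1: '(' -> open internal node _1 (depth 2)
  pos 5: ')' -> close internal node _1 (now at depth 1)
  pos 7: '(' -> open internal node _2 (depth 2)
  pos 14: '(' -> open internal node _3 (depth 3)
  pos 18: ')' -> close internal node _3 (now at depth 2)
  pos 19: ')' -> close internal node _2 (now at depth 1)
  pos 24: ')' -> close internal node _0 (now at depth 0)
Total internal nodes: 4
BFS adjacency from root:
  _0: _1 _2 R Z
  _1: V U
  _2: N Y J _3
  _3: S T

Answer: _0: _1 _2 R Z
_1: V U
_2: N Y J _3
_3: S T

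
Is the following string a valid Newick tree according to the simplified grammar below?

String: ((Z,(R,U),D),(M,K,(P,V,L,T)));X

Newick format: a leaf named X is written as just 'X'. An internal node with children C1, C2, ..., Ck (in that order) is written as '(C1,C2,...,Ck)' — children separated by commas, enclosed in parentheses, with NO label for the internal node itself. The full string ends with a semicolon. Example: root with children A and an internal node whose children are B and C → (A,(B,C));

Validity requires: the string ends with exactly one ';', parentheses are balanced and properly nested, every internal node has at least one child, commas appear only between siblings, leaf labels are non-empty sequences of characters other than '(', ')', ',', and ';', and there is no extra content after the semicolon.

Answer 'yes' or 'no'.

Answer: no

Derivation:
Input: ((Z,(R,U),D),(M,K,(P,V,L,T)));X
Paren balance: 5 '(' vs 5 ')' OK
Ends with single ';': False
Full parse: FAILS (must end with ;)
Valid: False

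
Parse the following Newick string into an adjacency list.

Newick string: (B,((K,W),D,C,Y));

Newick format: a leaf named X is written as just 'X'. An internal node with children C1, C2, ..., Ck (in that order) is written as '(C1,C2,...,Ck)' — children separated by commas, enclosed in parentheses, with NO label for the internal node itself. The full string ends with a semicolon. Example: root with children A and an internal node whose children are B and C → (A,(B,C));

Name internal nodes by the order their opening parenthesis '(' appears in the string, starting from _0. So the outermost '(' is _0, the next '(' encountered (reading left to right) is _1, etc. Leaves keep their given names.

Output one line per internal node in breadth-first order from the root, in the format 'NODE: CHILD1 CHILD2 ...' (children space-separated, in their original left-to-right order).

Answer: _0: B _1
_1: _2 D C Y
_2: K W

Derivation:
Input: (B,((K,W),D,C,Y));
Scanning left-to-right, naming '(' by encounter order:
  pos 0: '(' -> open internal node _0 (depth 1)
  pos 3: '(' -> open internal node _1 (depth 2)
  pos 4: '(' -> open internal node _2 (depth 3)
  pos 8: ')' -> close internal node _2 (now at depth 2)
  pos 15: ')' -> close internal node _1 (now at depth 1)
  pos 16: ')' -> close internal node _0 (now at depth 0)
Total internal nodes: 3
BFS adjacency from root:
  _0: B _1
  _1: _2 D C Y
  _2: K W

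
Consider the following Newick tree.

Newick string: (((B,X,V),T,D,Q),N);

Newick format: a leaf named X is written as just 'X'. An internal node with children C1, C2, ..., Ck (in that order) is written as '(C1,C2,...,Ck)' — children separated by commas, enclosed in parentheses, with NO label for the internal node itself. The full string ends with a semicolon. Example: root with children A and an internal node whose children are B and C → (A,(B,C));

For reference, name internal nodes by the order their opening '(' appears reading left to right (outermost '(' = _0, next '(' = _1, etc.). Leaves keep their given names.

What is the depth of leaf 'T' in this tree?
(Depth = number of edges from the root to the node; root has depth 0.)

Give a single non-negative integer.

Answer: 2

Derivation:
Newick: (((B,X,V),T,D,Q),N);
Naming internals by '(' encounter order: outermost '(' = _0, next = _1, ...
Query node: T
Path from root: _0 -> _1 -> T
Depth of T: 2 (number of edges from root)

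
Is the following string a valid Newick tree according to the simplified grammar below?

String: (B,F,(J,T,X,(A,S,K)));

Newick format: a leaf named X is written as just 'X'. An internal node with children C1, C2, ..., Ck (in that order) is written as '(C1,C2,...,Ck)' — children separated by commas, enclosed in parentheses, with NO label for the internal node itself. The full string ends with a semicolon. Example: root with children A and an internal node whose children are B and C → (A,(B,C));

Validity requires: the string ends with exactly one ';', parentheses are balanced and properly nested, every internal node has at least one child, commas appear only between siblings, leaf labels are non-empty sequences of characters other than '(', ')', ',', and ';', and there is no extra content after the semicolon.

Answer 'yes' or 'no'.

Input: (B,F,(J,T,X,(A,S,K)));
Paren balance: 3 '(' vs 3 ')' OK
Ends with single ';': True
Full parse: OK
Valid: True

Answer: yes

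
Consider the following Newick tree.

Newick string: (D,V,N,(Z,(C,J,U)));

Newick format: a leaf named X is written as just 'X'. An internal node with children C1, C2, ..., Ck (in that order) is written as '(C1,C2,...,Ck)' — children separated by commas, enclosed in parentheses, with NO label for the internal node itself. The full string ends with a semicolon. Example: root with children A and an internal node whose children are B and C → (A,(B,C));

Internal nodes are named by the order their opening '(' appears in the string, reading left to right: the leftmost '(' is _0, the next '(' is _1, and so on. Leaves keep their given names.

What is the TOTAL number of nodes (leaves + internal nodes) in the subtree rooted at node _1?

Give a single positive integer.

Answer: 6

Derivation:
Newick: (D,V,N,(Z,(C,J,U)));
Locate _1: it is the '(' at position 7 (the 2nd '(' reading left to right).
Query: subtree rooted at _1
_1: subtree_size = 1 + 5
  Z: subtree_size = 1 + 0
  _2: subtree_size = 1 + 3
    C: subtree_size = 1 + 0
    J: subtree_size = 1 + 0
    U: subtree_size = 1 + 0
Total subtree size of _1: 6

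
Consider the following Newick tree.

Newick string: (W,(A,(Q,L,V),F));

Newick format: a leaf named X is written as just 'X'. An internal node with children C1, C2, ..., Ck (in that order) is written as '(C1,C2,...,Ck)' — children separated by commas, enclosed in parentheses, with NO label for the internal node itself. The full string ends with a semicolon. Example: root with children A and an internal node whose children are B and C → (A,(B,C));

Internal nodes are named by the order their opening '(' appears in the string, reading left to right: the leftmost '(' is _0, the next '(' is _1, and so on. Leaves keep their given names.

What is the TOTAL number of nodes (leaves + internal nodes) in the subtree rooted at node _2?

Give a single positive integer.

Newick: (W,(A,(Q,L,V),F));
Locate _2: it is the '(' at position 6 (the 3rd '(' reading left to right).
Query: subtree rooted at _2
_2: subtree_size = 1 + 3
  Q: subtree_size = 1 + 0
  L: subtree_size = 1 + 0
  V: subtree_size = 1 + 0
Total subtree size of _2: 4

Answer: 4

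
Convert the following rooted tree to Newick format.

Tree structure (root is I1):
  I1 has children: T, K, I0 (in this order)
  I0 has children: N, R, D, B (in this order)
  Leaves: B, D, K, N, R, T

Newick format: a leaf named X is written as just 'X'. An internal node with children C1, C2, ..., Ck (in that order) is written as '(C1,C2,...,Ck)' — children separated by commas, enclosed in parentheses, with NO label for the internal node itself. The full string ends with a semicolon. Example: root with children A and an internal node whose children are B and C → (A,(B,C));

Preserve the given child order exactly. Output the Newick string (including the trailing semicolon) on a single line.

internal I1 with children ['T', 'K', 'I0']
  leaf 'T' → 'T'
  leaf 'K' → 'K'
  internal I0 with children ['N', 'R', 'D', 'B']
    leaf 'N' → 'N'
    leaf 'R' → 'R'
    leaf 'D' → 'D'
    leaf 'B' → 'B'
  → '(N,R,D,B)'
→ '(T,K,(N,R,D,B))'
Final: (T,K,(N,R,D,B));

Answer: (T,K,(N,R,D,B));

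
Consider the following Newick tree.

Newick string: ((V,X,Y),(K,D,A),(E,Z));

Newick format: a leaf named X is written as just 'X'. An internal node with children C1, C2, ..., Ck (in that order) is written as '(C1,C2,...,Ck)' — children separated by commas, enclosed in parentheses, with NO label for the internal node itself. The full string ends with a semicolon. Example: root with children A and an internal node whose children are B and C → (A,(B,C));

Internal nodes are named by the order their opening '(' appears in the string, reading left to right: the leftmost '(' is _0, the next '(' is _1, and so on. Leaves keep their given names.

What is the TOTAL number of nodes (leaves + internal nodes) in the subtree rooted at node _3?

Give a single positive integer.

Answer: 3

Derivation:
Newick: ((V,X,Y),(K,D,A),(E,Z));
Locate _3: it is the '(' at position 17 (the 4th '(' reading left to right).
Query: subtree rooted at _3
_3: subtree_size = 1 + 2
  E: subtree_size = 1 + 0
  Z: subtree_size = 1 + 0
Total subtree size of _3: 3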